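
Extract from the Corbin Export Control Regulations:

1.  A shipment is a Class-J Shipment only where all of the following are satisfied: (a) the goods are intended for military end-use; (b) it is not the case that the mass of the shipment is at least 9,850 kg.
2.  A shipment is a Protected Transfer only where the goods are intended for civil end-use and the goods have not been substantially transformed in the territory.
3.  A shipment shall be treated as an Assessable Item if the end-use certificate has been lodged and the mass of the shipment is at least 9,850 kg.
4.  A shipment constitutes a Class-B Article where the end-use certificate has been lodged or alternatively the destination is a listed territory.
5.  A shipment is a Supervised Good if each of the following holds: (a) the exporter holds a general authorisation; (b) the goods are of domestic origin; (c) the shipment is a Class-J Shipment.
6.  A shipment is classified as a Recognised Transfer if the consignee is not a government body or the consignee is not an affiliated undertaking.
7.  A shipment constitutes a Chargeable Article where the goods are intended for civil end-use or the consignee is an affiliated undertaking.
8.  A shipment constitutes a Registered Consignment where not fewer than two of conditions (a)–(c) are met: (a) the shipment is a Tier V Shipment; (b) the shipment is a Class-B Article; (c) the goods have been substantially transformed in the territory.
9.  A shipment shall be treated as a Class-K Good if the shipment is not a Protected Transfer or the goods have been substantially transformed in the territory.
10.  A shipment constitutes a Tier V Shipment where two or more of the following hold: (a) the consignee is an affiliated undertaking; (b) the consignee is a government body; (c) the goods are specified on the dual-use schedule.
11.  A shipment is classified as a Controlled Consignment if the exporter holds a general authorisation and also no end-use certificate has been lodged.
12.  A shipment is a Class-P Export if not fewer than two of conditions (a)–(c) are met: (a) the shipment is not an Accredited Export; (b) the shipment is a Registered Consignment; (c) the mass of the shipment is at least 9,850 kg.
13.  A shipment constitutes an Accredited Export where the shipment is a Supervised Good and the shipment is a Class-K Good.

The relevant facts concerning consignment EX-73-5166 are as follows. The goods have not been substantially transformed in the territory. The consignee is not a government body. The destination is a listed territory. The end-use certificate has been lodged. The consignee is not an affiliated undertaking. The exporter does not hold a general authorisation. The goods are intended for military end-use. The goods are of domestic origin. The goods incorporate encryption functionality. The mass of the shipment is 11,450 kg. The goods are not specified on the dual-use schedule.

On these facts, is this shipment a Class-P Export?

paragraph 1 — Class-J Shipment: [the goods are intended for military end-use? yes] AND [mass of the shipment: 11,450 kg ≥ 9,850 kg? yes, so negated condition no] → not satisfied.
paragraph 5 — Supervised Good: [the exporter holds a general authorisation? no] AND [the goods are of domestic origin? yes] AND [Class-J Shipment (paragraph 1)? no] → not satisfied.
paragraph 2 — Protected Transfer: [the goods are intended for civil end-use? no] AND [the goods have not been substantially transformed in the territory? yes] → not satisfied.
paragraph 9 — Class-K Good: [not a Protected Transfer (paragraph 2)? yes] OR [the goods have been substantially transformed in the territory? no] → satisfied.
paragraph 13 — Accredited Export: [Supervised Good (paragraph 5)? no] AND [Class-K Good (paragraph 9)? yes] → not satisfied.
paragraph 10 — Tier V Shipment: the consignee is an affiliated undertaking? no; the consignee is a government body? no; the goods are specified on the dual-use schedule? no — 0 of 3 hold (need ≥2) → not satisfied.
paragraph 4 — Class-B Article: [the end-use certificate has been lodged? yes] OR [the destination is a listed territory? yes] → satisfied.
paragraph 8 — Registered Consignment: Tier V Shipment (paragraph 10)? no; Class-B Article (paragraph 4)? yes; the goods have been substantially transformed in the territory? no — 1 of 3 hold (need ≥2) → not satisfied.
paragraph 12 — Class-P Export: not an Accredited Export (paragraph 13)? yes; Registered Consignment (paragraph 8)? no; mass of the shipment: 11,450 kg ≥ 9,850 kg? yes — 2 of 3 hold (need ≥2) → satisfied.

Yes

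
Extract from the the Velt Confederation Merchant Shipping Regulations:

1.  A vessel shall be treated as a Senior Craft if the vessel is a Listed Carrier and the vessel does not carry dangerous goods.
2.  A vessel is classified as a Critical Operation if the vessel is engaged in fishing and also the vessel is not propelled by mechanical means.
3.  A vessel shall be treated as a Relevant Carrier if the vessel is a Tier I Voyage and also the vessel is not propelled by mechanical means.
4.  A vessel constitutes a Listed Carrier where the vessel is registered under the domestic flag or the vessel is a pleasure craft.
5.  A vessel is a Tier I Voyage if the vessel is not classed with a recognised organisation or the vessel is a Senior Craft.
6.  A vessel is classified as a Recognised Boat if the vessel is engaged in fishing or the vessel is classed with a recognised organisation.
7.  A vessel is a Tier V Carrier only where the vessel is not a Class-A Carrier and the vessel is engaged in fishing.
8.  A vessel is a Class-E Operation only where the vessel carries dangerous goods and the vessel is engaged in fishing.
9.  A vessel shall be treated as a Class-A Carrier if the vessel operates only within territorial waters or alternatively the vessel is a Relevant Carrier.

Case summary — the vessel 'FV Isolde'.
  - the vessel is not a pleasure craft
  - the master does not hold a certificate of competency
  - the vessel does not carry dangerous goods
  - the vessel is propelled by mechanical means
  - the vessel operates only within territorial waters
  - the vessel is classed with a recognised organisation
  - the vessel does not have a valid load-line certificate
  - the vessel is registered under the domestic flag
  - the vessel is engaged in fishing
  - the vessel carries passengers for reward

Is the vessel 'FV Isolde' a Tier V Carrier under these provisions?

Under paragraph 4: the vessel is registered under the domestic flag? yes; or the vessel is a pleasure craft? no. So the vessel is a Listed Carrier.
Under paragraph 1: Listed Carrier (paragraph 4)? yes; and the vessel does not carry dangerous goods? yes. So the vessel is a Senior Craft.
Under paragraph 5: the vessel is not classed with a recognised organisation? no; or Senior Craft (paragraph 1)? yes. So the vessel is a Tier I Voyage.
Under paragraph 3: Tier I Voyage (paragraph 5)? yes; and the vessel is not propelled by mechanical means? no. So the vessel is not a Relevant Carrier.
Under paragraph 9: the vessel operates only within territorial waters? yes; or Relevant Carrier (paragraph 3)? no. So the vessel is a Class-A Carrier.
Under paragraph 7: not a Class-A Carrier (paragraph 9)? no; and the vessel is engaged in fishing? yes. So the vessel is not a Tier V Carrier.

No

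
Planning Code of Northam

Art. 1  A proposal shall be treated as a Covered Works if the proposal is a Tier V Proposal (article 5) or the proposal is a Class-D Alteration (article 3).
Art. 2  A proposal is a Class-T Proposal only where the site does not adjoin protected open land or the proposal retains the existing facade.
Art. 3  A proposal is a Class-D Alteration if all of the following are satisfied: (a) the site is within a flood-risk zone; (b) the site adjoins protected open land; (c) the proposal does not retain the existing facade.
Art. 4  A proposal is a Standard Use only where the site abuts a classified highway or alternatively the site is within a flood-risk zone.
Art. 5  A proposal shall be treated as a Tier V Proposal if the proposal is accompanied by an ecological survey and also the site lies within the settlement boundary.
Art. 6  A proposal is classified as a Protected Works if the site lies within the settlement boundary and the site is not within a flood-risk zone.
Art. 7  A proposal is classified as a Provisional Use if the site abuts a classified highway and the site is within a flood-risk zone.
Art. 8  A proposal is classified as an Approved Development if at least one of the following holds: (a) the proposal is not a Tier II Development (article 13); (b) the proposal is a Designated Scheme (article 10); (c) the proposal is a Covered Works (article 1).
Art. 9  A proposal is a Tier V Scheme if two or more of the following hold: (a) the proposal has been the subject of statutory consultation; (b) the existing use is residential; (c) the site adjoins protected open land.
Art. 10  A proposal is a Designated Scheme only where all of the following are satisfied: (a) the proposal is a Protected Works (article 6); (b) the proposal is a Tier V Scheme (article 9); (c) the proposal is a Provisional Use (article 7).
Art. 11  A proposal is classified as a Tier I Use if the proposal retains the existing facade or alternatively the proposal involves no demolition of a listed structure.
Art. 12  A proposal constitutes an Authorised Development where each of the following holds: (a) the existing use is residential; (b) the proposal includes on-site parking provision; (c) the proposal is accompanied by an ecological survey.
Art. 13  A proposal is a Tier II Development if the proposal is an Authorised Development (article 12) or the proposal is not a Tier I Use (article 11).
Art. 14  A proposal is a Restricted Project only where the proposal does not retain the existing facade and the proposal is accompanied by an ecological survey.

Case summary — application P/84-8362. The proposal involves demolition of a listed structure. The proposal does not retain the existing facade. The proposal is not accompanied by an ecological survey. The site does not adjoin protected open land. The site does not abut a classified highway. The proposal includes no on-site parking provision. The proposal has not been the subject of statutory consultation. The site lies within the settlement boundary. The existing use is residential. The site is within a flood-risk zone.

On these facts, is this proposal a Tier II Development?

Yes

article 12 — Authorised Development: [the existing use is residential? yes] AND [the proposal includes on-site parking provision? no] AND [the proposal is accompanied by an ecological survey? no] → not satisfied.
article 11 — Tier I Use: [the proposal retains the existing facade? no] OR [the proposal involves no demolition of a listed structure? no] → not satisfied.
article 13 — Tier II Development: [Authorised Development (article 12)? no] OR [not a Tier I Use (article 11)? yes] → satisfied.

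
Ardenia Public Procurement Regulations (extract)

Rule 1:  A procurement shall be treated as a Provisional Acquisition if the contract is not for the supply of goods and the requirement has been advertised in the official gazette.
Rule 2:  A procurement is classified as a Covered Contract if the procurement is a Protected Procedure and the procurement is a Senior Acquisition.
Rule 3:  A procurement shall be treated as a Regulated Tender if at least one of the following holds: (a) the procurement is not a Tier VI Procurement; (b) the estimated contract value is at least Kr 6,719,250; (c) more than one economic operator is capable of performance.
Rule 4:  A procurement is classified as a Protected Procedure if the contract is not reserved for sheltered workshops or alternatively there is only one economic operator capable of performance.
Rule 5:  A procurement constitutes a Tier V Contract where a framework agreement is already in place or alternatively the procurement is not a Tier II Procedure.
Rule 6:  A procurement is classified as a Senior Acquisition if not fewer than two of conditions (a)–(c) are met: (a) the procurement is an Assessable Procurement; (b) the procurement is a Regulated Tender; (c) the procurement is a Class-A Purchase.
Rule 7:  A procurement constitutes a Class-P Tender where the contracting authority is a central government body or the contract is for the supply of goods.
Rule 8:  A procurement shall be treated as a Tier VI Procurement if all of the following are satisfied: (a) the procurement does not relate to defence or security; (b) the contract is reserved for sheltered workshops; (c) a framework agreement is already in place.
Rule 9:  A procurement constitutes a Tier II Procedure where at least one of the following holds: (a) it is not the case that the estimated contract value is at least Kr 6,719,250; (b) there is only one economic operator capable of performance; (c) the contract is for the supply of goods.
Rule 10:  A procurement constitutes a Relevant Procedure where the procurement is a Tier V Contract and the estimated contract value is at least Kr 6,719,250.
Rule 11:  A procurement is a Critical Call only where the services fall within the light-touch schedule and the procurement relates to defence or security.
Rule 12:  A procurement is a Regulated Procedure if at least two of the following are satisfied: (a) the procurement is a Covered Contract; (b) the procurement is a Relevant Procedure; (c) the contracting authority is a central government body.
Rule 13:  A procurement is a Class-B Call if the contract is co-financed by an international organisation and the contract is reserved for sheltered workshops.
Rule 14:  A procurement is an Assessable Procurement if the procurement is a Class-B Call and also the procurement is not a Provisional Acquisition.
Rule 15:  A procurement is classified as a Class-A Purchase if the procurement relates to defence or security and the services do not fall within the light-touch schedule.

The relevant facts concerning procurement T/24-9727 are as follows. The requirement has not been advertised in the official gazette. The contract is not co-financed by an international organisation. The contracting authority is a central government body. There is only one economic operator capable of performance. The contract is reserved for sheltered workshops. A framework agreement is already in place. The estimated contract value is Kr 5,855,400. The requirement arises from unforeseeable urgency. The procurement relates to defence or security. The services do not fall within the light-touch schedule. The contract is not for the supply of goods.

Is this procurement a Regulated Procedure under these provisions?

Yes

Under rule 4: the contract is not reserved for sheltered workshops? no; or there is only one economic operator capable of performance? yes. So the procurement is a Protected Procedure.
Under rule 13: the contract is co-financed by an international organisation? no; and the contract is reserved for sheltered workshops? yes. So the procurement is not a Class-B Call.
Under rule 1: the contract is not for the supply of goods? yes; and the requirement has been advertised in the official gazette? no. So the procurement is not a Provisional Acquisition.
Under rule 14: Class-B Call (rule 13)? no; and not a Provisional Acquisition (rule 1)? yes. So the procurement is not an Assessable Procurement.
Under rule 8: the procurement does not relate to defence or security? no; and the contract is reserved for sheltered workshops? yes; and a framework agreement is already in place? yes. So the procurement is not a Tier VI Procurement.
Under rule 3: not a Tier VI Procurement (rule 8)? yes; or estimated contract value: Kr 5,855,400 ≥ Kr 6,719,250? no; or more than one economic operator is capable of performance? no. So the procurement is a Regulated Tender.
Under rule 15: the procurement relates to defence or security? yes; and the services do not fall within the light-touch schedule? yes. So the procurement is a Class-A Purchase.
Under rule 6: Assessable Procurement (rule 14)? no; Regulated Tender (rule 3)? yes; Class-A Purchase (rule 15)? yes — 2 of 3 hold (need ≥2) → satisfied.
Under rule 2: Protected Procedure (rule 4)? yes; and Senior Acquisition (rule 6)? yes. So the procurement is a Covered Contract.
Under rule 9: estimated contract value: Kr 5,855,400 ≥ Kr 6,719,250? no, so negated condition yes; or there is only one economic operator capable of performance? yes; or the contract is for the supply of goods? no. So the procurement is a Tier II Procedure.
Under rule 5: a framework agreement is already in place? yes; or not a Tier II Procedure (rule 9)? no. So the procurement is a Tier V Contract.
Under rule 10: Tier V Contract (rule 5)? yes; and estimated contract value: Kr 5,855,400 ≥ Kr 6,719,250? no. So the procurement is not a Relevant Procedure.
Under rule 12: Covered Contract (rule 2)? yes; Relevant Procedure (rule 10)? no; the contracting authority is a central government body? yes — 2 of 3 hold (need ≥2) → satisfied.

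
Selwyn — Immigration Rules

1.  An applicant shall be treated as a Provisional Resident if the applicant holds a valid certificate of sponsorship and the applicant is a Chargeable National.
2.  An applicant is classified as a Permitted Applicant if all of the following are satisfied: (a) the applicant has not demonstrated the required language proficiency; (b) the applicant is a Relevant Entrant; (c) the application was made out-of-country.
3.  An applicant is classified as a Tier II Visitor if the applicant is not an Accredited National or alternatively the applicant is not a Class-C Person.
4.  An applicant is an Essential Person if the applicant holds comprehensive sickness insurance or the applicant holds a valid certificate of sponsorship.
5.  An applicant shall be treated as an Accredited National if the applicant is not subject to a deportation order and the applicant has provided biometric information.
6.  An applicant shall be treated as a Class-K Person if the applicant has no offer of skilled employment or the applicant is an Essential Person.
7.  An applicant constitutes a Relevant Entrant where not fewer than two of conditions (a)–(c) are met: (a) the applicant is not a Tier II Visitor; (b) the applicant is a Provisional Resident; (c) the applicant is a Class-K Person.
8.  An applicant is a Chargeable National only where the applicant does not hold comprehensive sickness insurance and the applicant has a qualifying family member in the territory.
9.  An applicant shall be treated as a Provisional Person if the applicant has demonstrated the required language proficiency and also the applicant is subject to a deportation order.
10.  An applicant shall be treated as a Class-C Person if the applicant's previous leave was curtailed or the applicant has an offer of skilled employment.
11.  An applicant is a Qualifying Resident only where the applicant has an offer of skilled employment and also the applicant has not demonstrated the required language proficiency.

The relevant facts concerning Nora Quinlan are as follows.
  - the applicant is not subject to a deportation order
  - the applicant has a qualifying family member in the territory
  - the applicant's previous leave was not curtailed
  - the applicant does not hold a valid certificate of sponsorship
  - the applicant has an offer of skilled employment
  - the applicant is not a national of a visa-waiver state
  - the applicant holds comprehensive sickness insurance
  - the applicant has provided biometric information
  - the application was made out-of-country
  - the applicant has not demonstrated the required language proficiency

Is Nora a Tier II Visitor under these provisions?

No

paragraph 5 — Accredited National: [the applicant is not subject to a deportation order? yes] AND [the applicant has provided biometric information? yes] → satisfied.
paragraph 10 — Class-C Person: [the applicant's previous leave was curtailed? no] OR [the applicant has an offer of skilled employment? yes] → satisfied.
paragraph 3 — Tier II Visitor: [not an Accredited National (paragraph 5)? no] OR [not a Class-C Person (paragraph 10)? no] → not satisfied.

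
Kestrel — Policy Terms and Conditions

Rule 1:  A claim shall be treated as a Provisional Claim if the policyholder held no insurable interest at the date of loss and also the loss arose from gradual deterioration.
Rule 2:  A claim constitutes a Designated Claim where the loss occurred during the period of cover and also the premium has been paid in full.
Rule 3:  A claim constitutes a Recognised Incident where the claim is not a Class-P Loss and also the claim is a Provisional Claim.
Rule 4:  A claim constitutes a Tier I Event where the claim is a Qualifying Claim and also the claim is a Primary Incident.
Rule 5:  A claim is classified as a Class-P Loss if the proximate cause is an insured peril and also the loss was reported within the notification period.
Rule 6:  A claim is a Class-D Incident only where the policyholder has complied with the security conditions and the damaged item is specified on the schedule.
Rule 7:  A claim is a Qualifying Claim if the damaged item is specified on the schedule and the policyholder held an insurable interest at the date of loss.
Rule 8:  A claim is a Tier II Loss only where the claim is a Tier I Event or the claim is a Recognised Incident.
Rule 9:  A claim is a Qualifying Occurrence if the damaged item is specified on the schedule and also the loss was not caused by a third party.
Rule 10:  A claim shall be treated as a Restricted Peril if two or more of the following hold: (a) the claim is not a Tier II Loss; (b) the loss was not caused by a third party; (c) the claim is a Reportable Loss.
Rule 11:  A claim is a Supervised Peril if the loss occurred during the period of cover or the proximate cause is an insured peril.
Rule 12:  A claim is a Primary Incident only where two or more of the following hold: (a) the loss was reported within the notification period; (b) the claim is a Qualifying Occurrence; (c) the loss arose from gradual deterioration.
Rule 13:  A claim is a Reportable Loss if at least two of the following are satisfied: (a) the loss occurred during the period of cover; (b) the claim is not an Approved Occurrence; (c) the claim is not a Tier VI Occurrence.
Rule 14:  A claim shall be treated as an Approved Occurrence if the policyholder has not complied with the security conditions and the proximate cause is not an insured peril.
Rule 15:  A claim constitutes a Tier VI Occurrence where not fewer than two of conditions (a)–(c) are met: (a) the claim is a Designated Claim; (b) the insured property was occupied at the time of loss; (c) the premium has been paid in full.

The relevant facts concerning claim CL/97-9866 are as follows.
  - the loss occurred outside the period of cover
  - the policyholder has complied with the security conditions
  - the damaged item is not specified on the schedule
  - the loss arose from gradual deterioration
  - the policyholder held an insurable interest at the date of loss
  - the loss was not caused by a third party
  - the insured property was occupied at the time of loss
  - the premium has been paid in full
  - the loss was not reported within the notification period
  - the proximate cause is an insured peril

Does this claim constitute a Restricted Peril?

Yes

rule 7 — Qualifying Claim: [the damaged item is specified on the schedule? no] AND [the policyholder held an insurable interest at the date of loss? yes] → not satisfied.
rule 9 — Qualifying Occurrence: [the damaged item is specified on the schedule? no] AND [the loss was not caused by a third party? yes] → not satisfied.
rule 12 — Primary Incident: the loss was reported within the notification period? no; Qualifying Occurrence (rule 9)? no; the loss arose from gradual deterioration? yes — 1 of 3 hold (need ≥2) → not satisfied.
rule 4 — Tier I Event: [Qualifying Claim (rule 7)? no] AND [Primary Incident (rule 12)? no] → not satisfied.
rule 5 — Class-P Loss: [the proximate cause is an insured peril? yes] AND [the loss was reported within the notification period? no] → not satisfied.
rule 1 — Provisional Claim: [the policyholder held no insurable interest at the date of loss? no] AND [the loss arose from gradual deterioration? yes] → not satisfied.
rule 3 — Recognised Incident: [not a Class-P Loss (rule 5)? yes] AND [Provisional Claim (rule 1)? no] → not satisfied.
rule 8 — Tier II Loss: [Tier I Event (rule 4)? no] OR [Recognised Incident (rule 3)? no] → not satisfied.
rule 14 — Approved Occurrence: [the policyholder has not complied with the security conditions? no] AND [the proximate cause is not an insured peril? no] → not satisfied.
rule 2 — Designated Claim: [the loss occurred during the period of cover? no] AND [the premium has been paid in full? yes] → not satisfied.
rule 15 — Tier VI Occurrence: Designated Claim (rule 2)? no; the insured property was occupied at the time of loss? yes; the premium has been paid in full? yes — 2 of 3 hold (need ≥2) → satisfied.
rule 13 — Reportable Loss: the loss occurred during the period of cover? no; not an Approved Occurrence (rule 14)? yes; not a Tier VI Occurrence (rule 15)? no — 1 of 3 hold (need ≥2) → not satisfied.
rule 10 — Restricted Peril: not a Tier II Loss (rule 8)? yes; the loss was not caused by a third party? yes; Reportable Loss (rule 13)? no — 2 of 3 hold (need ≥2) → satisfied.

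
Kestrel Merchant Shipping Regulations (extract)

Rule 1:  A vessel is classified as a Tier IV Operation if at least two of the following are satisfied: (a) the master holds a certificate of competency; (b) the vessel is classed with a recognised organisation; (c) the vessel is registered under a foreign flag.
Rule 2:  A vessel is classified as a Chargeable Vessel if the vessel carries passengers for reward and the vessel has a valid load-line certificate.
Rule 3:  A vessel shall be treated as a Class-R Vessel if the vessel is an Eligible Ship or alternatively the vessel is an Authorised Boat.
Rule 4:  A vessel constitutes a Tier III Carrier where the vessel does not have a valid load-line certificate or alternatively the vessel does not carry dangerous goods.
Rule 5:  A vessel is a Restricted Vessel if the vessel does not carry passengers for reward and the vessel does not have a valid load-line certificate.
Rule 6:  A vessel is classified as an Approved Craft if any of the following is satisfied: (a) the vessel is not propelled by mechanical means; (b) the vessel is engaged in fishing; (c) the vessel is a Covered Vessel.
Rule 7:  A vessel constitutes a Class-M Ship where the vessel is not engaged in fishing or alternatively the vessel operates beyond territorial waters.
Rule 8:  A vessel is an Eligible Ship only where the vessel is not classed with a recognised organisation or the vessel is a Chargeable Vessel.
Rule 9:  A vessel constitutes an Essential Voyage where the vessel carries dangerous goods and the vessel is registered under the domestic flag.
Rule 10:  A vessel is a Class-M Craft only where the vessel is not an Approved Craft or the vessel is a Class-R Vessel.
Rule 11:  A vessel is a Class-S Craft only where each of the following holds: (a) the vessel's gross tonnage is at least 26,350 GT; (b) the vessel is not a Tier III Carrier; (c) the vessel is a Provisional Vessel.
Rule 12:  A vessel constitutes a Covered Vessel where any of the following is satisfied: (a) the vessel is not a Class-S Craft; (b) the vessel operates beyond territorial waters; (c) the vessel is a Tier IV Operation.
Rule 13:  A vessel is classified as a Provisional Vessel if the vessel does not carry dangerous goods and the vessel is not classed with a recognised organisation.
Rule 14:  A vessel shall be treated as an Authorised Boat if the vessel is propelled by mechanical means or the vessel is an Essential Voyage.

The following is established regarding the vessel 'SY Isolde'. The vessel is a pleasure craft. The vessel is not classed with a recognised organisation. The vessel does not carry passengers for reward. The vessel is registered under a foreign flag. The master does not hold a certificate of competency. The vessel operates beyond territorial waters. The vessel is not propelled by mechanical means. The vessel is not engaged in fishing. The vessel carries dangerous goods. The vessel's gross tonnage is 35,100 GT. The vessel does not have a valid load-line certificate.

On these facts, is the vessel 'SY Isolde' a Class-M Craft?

rule 4 — Tier III Carrier: [the vessel does not have a valid load-line certificate? yes] OR [the vessel does not carry dangerous goods? no] → satisfied.
rule 13 — Provisional Vessel: [the vessel does not carry dangerous goods? no] AND [the vessel is not classed with a recognised organisation? yes] → not satisfied.
rule 11 — Class-S Craft: [vessel's gross tonnage: 35,100 GT ≥ 26,350 GT? yes] AND [not a Tier III Carrier (rule 4)? no] AND [Provisional Vessel (rule 13)? no] → not satisfied.
rule 1 — Tier IV Operation: the master holds a certificate of competency? no; the vessel is classed with a recognised organisation? no; the vessel is registered under a foreign flag? yes — 1 of 3 hold (need ≥2) → not satisfied.
rule 12 — Covered Vessel: [not a Class-S Craft (rule 11)? yes] OR [the vessel operates beyond territorial waters? yes] OR [Tier IV Operation (rule 1)? no] → satisfied.
rule 6 — Approved Craft: [the vessel is not propelled by mechanical means? yes] OR [the vessel is engaged in fishing? no] OR [Covered Vessel (rule 12)? yes] → satisfied.
rule 2 — Chargeable Vessel: [the vessel carries passengers for reward? no] AND [the vessel has a valid load-line certificate? no] → not satisfied.
rule 8 — Eligible Ship: [the vessel is not classed with a recognised organisation? yes] OR [Chargeable Vessel (rule 2)? no] → satisfied.
rule 9 — Essential Voyage: [the vessel carries dangerous goods? yes] AND [the vessel is registered under the domestic flag? no] → not satisfied.
rule 14 — Authorised Boat: [the vessel is propelled by mechanical means? no] OR [Essential Voyage (rule 9)? no] → not satisfied.
rule 3 — Class-R Vessel: [Eligible Ship (rule 8)? yes] OR [Authorised Boat (rule 14)? no] → satisfied.
rule 10 — Class-M Craft: [not an Approved Craft (rule 6)? no] OR [Class-R Vessel (rule 3)? yes] → satisfied.

Yes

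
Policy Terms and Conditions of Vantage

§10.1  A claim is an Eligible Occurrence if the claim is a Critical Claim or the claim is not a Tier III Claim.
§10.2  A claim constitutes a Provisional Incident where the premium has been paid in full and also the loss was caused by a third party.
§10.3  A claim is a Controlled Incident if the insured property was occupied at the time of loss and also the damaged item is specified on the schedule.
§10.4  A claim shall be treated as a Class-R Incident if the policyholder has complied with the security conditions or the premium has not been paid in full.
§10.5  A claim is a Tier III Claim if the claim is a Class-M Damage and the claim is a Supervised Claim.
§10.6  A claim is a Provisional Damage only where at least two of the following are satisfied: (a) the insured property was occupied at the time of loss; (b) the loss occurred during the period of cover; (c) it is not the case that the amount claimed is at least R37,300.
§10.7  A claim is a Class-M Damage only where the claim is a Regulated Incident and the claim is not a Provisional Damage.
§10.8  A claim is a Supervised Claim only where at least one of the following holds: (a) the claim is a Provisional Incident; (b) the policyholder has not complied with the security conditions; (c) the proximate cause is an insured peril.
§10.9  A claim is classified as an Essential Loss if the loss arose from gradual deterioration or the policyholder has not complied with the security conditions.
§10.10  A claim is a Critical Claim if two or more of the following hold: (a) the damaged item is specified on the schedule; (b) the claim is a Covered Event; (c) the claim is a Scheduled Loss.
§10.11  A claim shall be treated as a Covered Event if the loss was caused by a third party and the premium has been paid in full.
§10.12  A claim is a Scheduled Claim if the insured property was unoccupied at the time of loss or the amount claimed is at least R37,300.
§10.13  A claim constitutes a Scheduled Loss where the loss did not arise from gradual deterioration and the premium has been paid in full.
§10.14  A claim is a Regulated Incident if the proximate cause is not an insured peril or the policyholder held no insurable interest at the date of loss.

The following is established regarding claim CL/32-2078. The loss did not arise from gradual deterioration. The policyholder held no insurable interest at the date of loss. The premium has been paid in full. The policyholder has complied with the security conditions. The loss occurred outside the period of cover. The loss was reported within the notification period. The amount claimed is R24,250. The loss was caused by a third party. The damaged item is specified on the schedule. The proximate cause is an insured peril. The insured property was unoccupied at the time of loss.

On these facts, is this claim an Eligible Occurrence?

Yes

Under §10.11: the loss was caused by a third party? yes; and the premium has been paid in full? yes. So the claim is a Covered Event.
Under §10.13: the loss did not arise from gradual deterioration? yes; and the premium has been paid in full? yes. So the claim is a Scheduled Loss.
Under §10.10: the damaged item is specified on the schedule? yes; Covered Event (§10.11)? yes; Scheduled Loss (§10.13)? yes — 3 of 3 hold (need ≥2) → satisfied.
Under §10.14: the proximate cause is not an insured peril? no; or the policyholder held no insurable interest at the date of loss? yes. So the claim is a Regulated Incident.
Under §10.6: the insured property was occupied at the time of loss? no; the loss occurred during the period of cover? no; amount claimed: R24,250 ≥ R37,300? no, so negated condition yes — 1 of 3 hold (need ≥2) → not satisfied.
Under §10.7: Regulated Incident (§10.14)? yes; and not a Provisional Damage (§10.6)? yes. So the claim is a Class-M Damage.
Under §10.2: the premium has been paid in full? yes; and the loss was caused by a third party? yes. So the claim is a Provisional Incident.
Under §10.8: Provisional Incident (§10.2)? yes; or the policyholder has not complied with the security conditions? no; or the proximate cause is an insured peril? yes. So the claim is a Supervised Claim.
Under §10.5: Class-M Damage (§10.7)? yes; and Supervised Claim (§10.8)? yes. So the claim is a Tier III Claim.
Under §10.1: Critical Claim (§10.10)? yes; or not a Tier III Claim (§10.5)? no. So the claim is an Eligible Occurrence.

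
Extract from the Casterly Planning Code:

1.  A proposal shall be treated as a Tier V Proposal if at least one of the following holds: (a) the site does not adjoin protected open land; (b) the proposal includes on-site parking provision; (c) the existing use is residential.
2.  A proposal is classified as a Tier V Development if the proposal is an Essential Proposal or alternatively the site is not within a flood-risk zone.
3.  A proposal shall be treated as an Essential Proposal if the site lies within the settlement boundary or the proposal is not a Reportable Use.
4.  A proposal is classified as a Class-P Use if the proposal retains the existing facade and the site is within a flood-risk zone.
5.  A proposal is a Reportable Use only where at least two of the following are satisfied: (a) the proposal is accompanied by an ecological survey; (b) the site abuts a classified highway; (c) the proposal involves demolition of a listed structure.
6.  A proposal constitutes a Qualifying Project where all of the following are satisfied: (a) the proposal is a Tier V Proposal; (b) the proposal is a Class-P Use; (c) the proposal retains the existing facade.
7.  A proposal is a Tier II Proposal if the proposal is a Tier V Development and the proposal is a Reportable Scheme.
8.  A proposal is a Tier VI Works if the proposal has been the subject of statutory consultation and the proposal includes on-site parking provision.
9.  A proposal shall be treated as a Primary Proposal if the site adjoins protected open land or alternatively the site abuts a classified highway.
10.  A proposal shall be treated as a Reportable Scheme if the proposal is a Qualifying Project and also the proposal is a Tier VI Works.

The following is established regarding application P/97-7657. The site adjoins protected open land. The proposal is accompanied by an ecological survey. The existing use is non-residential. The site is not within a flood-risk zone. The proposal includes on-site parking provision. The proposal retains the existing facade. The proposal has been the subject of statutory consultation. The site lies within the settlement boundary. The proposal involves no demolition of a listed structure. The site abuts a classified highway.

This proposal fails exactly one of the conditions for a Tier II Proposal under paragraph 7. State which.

paragraph 5 — Reportable Use: the proposal is accompanied by an ecological survey? yes; the site abuts a classified highway? yes; the proposal involves demolition of a listed structure? no — 2 of 3 hold (need ≥2) → satisfied.
paragraph 3 — Essential Proposal: [the site lies within the settlement boundary? yes] OR [not a Reportable Use (paragraph 5)? no] → satisfied.
paragraph 2 — Tier V Development: [Essential Proposal (paragraph 3)? yes] OR [the site is not within a flood-risk zone? yes] → satisfied.
paragraph 1 — Tier V Proposal: [the site does not adjoin protected open land? no] OR [the proposal includes on-site parking provision? yes] OR [the existing use is residential? no] → satisfied.
paragraph 4 — Class-P Use: [the proposal retains the existing facade? yes] AND [the site is within a flood-risk zone? no] → not satisfied.
paragraph 6 — Qualifying Project: [Tier V Proposal (paragraph 1)? yes] AND [Class-P Use (paragraph 4)? no] AND [the proposal retains the existing facade? yes] → not satisfied.
paragraph 8 — Tier VI Works: [the proposal has been the subject of statutory consultation? yes] AND [the proposal includes on-site parking provision? yes] → satisfied.
paragraph 10 — Reportable Scheme: [Qualifying Project (paragraph 6)? no] AND [Tier VI Works (paragraph 8)? yes] → not satisfied.
paragraph 7 — Tier II Proposal: [Tier V Development (paragraph 2)? yes] AND [Reportable Scheme (paragraph 10)? no] → not satisfied.

Reportable Scheme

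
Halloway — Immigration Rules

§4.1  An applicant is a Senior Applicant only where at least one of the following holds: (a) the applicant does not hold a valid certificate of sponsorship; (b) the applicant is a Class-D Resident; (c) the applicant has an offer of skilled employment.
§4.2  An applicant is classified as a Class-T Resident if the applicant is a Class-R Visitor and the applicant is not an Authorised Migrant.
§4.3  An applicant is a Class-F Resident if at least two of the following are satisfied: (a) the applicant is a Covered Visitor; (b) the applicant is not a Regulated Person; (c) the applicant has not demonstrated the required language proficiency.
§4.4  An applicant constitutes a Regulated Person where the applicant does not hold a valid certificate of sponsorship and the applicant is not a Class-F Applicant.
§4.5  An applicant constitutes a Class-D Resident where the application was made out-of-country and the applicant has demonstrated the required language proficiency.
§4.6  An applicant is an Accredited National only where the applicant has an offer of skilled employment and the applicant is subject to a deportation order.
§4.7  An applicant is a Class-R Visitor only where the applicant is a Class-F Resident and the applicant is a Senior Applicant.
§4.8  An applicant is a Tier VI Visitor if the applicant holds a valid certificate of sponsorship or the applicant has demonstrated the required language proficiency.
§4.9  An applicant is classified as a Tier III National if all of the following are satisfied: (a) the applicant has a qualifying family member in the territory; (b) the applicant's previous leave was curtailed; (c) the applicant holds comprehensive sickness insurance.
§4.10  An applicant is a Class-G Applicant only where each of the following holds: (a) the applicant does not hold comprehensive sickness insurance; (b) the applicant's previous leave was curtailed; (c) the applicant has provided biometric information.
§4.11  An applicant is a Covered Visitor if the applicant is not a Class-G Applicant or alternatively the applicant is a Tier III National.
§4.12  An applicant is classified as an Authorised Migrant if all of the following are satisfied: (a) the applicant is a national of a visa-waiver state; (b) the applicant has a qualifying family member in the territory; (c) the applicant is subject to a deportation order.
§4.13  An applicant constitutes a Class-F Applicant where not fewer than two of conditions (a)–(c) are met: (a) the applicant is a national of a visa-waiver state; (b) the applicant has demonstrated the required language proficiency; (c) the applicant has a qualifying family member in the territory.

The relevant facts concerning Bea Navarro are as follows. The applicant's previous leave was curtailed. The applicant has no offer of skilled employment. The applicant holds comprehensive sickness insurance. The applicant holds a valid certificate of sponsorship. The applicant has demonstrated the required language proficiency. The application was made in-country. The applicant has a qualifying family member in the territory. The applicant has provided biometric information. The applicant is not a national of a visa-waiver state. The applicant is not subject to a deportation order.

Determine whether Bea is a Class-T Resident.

Under §4.10: the applicant does not hold comprehensive sickness insurance? no; and the applicant's previous leave was curtailed? yes; and the applicant has provided biometric information? yes. So the applicant is not a Class-G Applicant.
Under §4.9: the applicant has a qualifying family member in the territory? yes; and the applicant's previous leave was curtailed? yes; and the applicant holds comprehensive sickness insurance? yes. So the applicant is a Tier III National.
Under §4.11: not a Class-G Applicant (§4.10)? yes; or Tier III National (§4.9)? yes. So the applicant is a Covered Visitor.
Under §4.13: the applicant is a national of a visa-waiver state? no; the applicant has demonstrated the required language proficiency? yes; the applicant has a qualifying family member in the territory? yes — 2 of 3 hold (need ≥2) → satisfied.
Under §4.4: the applicant does not hold a valid certificate of sponsorship? no; and not a Class-F Applicant (§4.13)? no. So the applicant is not a Regulated Person.
Under §4.3: Covered Visitor (§4.11)? yes; not a Regulated Person (§4.4)? yes; the applicant has not demonstrated the required language proficiency? no — 2 of 3 hold (need ≥2) → satisfied.
Under §4.5: the application was made out-of-country? no; and the applicant has demonstrated the required language proficiency? yes. So the applicant is not a Class-D Resident.
Under §4.1: the applicant does not hold a valid certificate of sponsorship? no; or Class-D Resident (§4.5)? no; or the applicant has an offer of skilled employment? no. So the applicant is not a Senior Applicant.
Under §4.7: Class-F Resident (§4.3)? yes; and Senior Applicant (§4.1)? no. So the applicant is not a Class-R Visitor.
Under §4.12: the applicant is a national of a visa-waiver state? no; and the applicant has a qualifying family member in the territory? yes; and the applicant is subject to a deportation order? no. So the applicant is not an Authorised Migrant.
Under §4.2: Class-R Visitor (§4.7)? no; and not an Authorised Migrant (§4.12)? yes. So the applicant is not a Class-T Resident.

No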